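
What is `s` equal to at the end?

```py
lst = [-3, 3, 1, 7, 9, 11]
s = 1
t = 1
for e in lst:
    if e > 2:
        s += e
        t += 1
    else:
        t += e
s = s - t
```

28

e=-3: not >2; t=-2
e=3: >2, s = 1+3 = 4; t=-1
e=1: not >2; t=0
e=7: >2, s = 4+7 = 11; t=1
e=9: >2, s = 11+9 = 20; t=2
e=11: >2, s = 20+11 = 31; t=3
s-t = 31-3 = 28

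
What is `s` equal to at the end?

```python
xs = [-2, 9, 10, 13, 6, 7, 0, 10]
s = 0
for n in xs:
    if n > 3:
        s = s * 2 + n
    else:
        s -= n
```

728

n=-2: not >3, s = 0-(-2) = 2
n=9: >3, s = 2*2+9 = 13
n=10: >3, s = 13*2+10 = 36
n=13: >3, s = 36*2+13 = 85
n=6: >3, s = 85*2+6 = 176
n=7: >3, s = 176*2+7 = 359
n=0: not >3, s = 359-0 = 359
n=10: >3, s = 359*2+10 = 728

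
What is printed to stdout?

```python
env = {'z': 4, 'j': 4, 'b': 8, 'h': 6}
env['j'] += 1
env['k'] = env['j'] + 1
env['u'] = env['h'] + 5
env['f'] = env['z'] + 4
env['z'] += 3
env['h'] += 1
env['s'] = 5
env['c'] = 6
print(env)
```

{'z': 7, 'j': 5, 'b': 8, 'h': 7, 'k': 6, 'u': 11, 'f': 8, 's': 5, 'c': 6}

env['j'] = 4+1 = 5 → {'z': 4, 'j': 5, 'b': 8, 'h': 6}
env['k'] = env['j']+1 = 6 → {'z': 4, 'j': 5, 'b': 8, 'h': 6, 'k': 6}
env['u'] = env['h']+5 = 11 → {'z': 4, 'j': 5, 'b': 8, 'h': 6, 'k': 6, 'u': 11}
env['f'] = env['z']+4 = 8 → {'z': 4, 'j': 5, 'b': 8, 'h': 6, 'k': 6, 'u': 11, 'f': 8}
env['z'] = 4+3 = 7 → {'z': 7, 'j': 5, 'b': 8, 'h': 6, 'k': 6, 'u': 11, 'f': 8}
env['h'] = 6+1 = 7 → {'z': 7, 'j': 5, 'b': 8, 'h': 7, 'k': 6, 'u': 11, 'f': 8}
env['s'] = 5 → {'z': 7, 'j': 5, 'b': 8, 'h': 7, 'k': 6, 'u': 11, 'f': 8, 's': 5}
env['c'] = 6 → {'z': 7, 'j': 5, 'b': 8, 'h': 7, 'k': 6, 'u': 11, 'f': 8, 's': 5, 'c': 6}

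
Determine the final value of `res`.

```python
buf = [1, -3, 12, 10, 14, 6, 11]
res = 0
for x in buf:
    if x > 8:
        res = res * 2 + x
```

175

x=1: not >8
x=-3: not >8
x=12: >8, res = 0*2+12 = 12
x=10: >8, res = 12*2+10 = 34
x=14: >8, res = 34*2+14 = 82
x=6: not >8
x=11: >8, res = 82*2+11 = 175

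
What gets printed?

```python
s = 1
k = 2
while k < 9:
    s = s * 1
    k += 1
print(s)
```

1

k=2: s = 1*1 = 1
k=3: s = 1*1 = 1
k=4: s = 1*1 = 1
k=5: s = 1*1 = 1
k=6: s = 1*1 = 1
k=7: s = 1*1 = 1
k=8: s = 1*1 = 1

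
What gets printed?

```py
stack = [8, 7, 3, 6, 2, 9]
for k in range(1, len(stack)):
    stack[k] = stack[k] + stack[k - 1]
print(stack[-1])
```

35

k=1: stack[1] = 7+8 = 15 → [8, 15, 3, 6, 2, 9]
k=2: stack[2] = 3+15 = 18 → [8, 15, 18, 6, 2, 9]
k=3: stack[3] = 6+18 = 24 → [8, 15, 18, 24, 2, 9]
k=4: stack[4] = 2+24 = 26 → [8, 15, 18, 24, 26, 9]
k=5: stack[5] = 9+26 = 35 → [8, 15, 18, 24, 26, 35]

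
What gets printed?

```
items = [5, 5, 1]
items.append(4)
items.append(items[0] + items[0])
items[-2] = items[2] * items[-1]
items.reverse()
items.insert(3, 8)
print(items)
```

append 4 → [5, 5, 1, 4]
append items[0]+items[0] = 5+5 = 10 → [5, 5, 1, 4, 10]
items[-2] = items[2]*items[-1] = 1*10 = 10 → [5, 5, 1, 10, 10]
reverse → [10, 10, 1, 5, 5]
insert 8 at 3 → [10, 10, 1, 8, 5, 5]

[10, 10, 1, 8, 5, 5]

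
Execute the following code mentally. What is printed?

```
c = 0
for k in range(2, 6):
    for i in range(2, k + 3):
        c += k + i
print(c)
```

138

k=2,i=2: c = 0+4 = 4
k=2,i=3: c = 4+5 = 9
k=2,i=4: c = 9+6 = 15
k=3,i=2: c = 15+5 = 20
k=3,i=3: c = 20+6 = 26
k=3,i=4: c = 26+7 = 33
k=3,i=5: c = 33+8 = 41
k=4,i=2: c = 41+6 = 47
k=4,i=3: c = 47+7 = 54
k=4,i=4: c = 54+8 = 62
k=4,i=5: c = 62+9 = 71
k=4,i=6: c = 71+10 = 81
k=5,i=2: c = 81+7 = 88
k=5,i=3: c = 88+8 = 96
k=5,i=4: c = 96+9 = 105
k=5,i=5: c = 105+10 = 115
k=5,i=6: c = 115+11 = 126
k=5,i=7: c = 126+12 = 138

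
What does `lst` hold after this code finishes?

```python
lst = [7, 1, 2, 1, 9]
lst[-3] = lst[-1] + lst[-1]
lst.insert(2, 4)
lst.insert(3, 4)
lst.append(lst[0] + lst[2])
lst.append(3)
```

lst[-3] = lst[-1]+lst[-1] = 9+9 = 18 → [7, 1, 18, 1, 9]
insert 4 at 2 → [7, 1, 4, 18, 1, 9]
insert 4 at 3 → [7, 1, 4, 4, 18, 1, 9]
append lst[0]+lst[2] = 7+4 = 11 → [7, 1, 4, 4, 18, 1, 9, 11]
append 3 → [7, 1, 4, 4, 18, 1, 9, 11, 3]

[7, 1, 4, 4, 18, 1, 9, 11, 3]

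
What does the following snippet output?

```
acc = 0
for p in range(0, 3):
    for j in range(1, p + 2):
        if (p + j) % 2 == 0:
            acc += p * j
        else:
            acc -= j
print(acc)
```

-2

p=0,j=1: odd sum, acc = 0-1 = -1
p=1,j=1: even sum, acc = (-1)+1 = 0
p=1,j=2: odd sum, acc = 0-2 = -2
p=2,j=1: odd sum, acc = (-2)-1 = -3
p=2,j=2: even sum, acc = (-3)+4 = 1
p=2,j=3: odd sum, acc = 1-3 = -2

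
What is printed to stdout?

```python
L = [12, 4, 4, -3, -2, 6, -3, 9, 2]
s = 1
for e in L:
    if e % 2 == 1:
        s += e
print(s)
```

e=12: not odd
e=4: not odd
e=4: not odd
e=-3: odd, s = 1+(-3) = -2
e=-2: not odd
e=6: not odd
e=-3: odd, s = (-2)+(-3) = -5
e=9: odd, s = (-5)+9 = 4
e=2: not odd

4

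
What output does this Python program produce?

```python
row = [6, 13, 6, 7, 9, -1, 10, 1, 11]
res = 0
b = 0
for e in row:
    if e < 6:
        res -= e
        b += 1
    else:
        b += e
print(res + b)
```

64

e=6: not <6; b=6
e=13: not <6; b=19
e=6: not <6; b=25
e=7: not <6; b=32
e=9: not <6; b=41
e=-1: <6, res = 0-(-1) = 1; b=42
e=10: not <6; b=52
e=1: <6, res = 1-1 = 0; b=53
e=11: not <6; b=64
res+b = 0+64 = 64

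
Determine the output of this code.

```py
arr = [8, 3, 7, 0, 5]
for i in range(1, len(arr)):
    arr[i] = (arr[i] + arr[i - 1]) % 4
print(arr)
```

i=1: arr[1] = (3+8)%4 = 3 → [8, 3, 7, 0, 5]
i=2: arr[2] = (7+3)%4 = 2 → [8, 3, 2, 0, 5]
i=3: arr[3] = (0+2)%4 = 2 → [8, 3, 2, 2, 5]
i=4: arr[4] = (5+2)%4 = 3 → [8, 3, 2, 2, 3]

[8, 3, 2, 2, 3]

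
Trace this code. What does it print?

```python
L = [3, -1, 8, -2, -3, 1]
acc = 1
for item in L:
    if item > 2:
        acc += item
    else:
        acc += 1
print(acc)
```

16

item=3: >2, acc = 1+3 = 4
item=-1: not >2, acc = 4+1 = 5
item=8: >2, acc = 5+8 = 13
item=-2: not >2, acc = 13+1 = 14
item=-3: not >2, acc = 14+1 = 15
item=1: not >2, acc = 15+1 = 16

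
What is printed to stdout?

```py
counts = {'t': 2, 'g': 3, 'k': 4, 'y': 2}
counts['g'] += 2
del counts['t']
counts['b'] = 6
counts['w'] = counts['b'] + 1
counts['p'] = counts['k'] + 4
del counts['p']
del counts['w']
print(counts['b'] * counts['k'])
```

counts['g'] = 3+2 = 5 → {'t': 2, 'g': 5, 'k': 4, 'y': 2}
del 't' → {'g': 5, 'k': 4, 'y': 2}
counts['b'] = 6 → {'g': 5, 'k': 4, 'y': 2, 'b': 6}
counts['w'] = counts['b']+1 = 7 → {'g': 5, 'k': 4, 'y': 2, 'b': 6, 'w': 7}
counts['p'] = counts['k']+4 = 8 → {'g': 5, 'k': 4, 'y': 2, 'b': 6, 'w': 7, 'p': 8}
del 'p' → {'g': 5, 'k': 4, 'y': 2, 'b': 6, 'w': 7}
del 'w' → {'g': 5, 'k': 4, 'y': 2, 'b': 6}
counts['b']*counts['k'] = 6*4 = 24

24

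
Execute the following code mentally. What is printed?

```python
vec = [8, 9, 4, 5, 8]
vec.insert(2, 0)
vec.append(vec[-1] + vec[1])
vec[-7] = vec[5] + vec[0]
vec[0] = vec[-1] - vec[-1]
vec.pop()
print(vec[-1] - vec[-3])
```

4

insert 0 at 2 → [8, 9, 0, 4, 5, 8]
append vec[-1]+vec[1] = 8+9 = 17 → [8, 9, 0, 4, 5, 8, 17]
vec[-7] = vec[5]+vec[0] = 8+8 = 16 → [16, 9, 0, 4, 5, 8, 17]
vec[0] = vec[-1]-vec[-1] = 17-17 = 0 → [0, 9, 0, 4, 5, 8, 17]
pop() removes 17 → [0, 9, 0, 4, 5, 8]
vec[-1]-vec[-3] = 8-4 = 4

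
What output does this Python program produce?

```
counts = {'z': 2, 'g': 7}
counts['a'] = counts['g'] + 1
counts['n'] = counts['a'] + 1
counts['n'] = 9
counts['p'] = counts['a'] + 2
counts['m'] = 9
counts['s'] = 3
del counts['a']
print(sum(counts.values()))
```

40

counts['a'] = counts['g']+1 = 8 → {'z': 2, 'g': 7, 'a': 8}
counts['n'] = counts['a']+1 = 9 → {'z': 2, 'g': 7, 'a': 8, 'n': 9}
counts['n'] = 9 → {'z': 2, 'g': 7, 'a': 8, 'n': 9}
counts['p'] = counts['a']+2 = 10 → {'z': 2, 'g': 7, 'a': 8, 'n': 9, 'p': 10}
counts['m'] = 9 → {'z': 2, 'g': 7, 'a': 8, 'n': 9, 'p': 10, 'm': 9}
counts['s'] = 3 → {'z': 2, 'g': 7, 'a': 8, 'n': 9, 'p': 10, 'm': 9, 's': 3}
del 'a' → {'z': 2, 'g': 7, 'n': 9, 'p': 10, 'm': 9, 's': 3}
sum of values = 40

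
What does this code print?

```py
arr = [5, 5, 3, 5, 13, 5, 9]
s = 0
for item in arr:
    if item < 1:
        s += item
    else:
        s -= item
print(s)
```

item=5: not <1, s = 0-5 = -5
item=5: not <1, s = (-5)-5 = -10
item=3: not <1, s = (-10)-3 = -13
item=5: not <1, s = (-13)-5 = -18
item=13: not <1, s = (-18)-13 = -31
item=5: not <1, s = (-31)-5 = -36
item=9: not <1, s = (-36)-9 = -45

-45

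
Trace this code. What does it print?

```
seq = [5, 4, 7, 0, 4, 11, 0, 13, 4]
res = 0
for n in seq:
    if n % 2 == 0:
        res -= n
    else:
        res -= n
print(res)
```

-48

n=5: not even, res = 0-5 = -5
n=4: even, res = (-5)-4 = -9
n=7: not even, res = (-9)-7 = -16
n=0: even, res = (-16)-0 = -16
n=4: even, res = (-16)-4 = -20
n=11: not even, res = (-20)-11 = -31
n=0: even, res = (-31)-0 = -31
n=13: not even, res = (-31)-13 = -44
n=4: even, res = (-44)-4 = -48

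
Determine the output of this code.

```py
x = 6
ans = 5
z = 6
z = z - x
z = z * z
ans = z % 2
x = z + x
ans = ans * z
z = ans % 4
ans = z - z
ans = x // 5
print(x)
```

6

z = 6-6 = 0
z = 0*0 = 0
ans = 0%2 = 0
x = 0+6 = 6
ans = 0*0 = 0
z = 0%4 = 0
ans = 0-0 = 0
ans = 6//5 = 1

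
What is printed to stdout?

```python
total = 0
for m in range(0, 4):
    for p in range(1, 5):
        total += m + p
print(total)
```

64

m=0,p=1: total = 0+1 = 1
m=0,p=2: total = 1+2 = 3
m=0,p=3: total = 3+3 = 6
m=0,p=4: total = 6+4 = 10
m=1,p=1: total = 10+2 = 12
m=1,p=2: total = 12+3 = 15
m=1,p=3: total = 15+4 = 19
m=1,p=4: total = 19+5 = 24
m=2,p=1: total = 24+3 = 27
m=2,p=2: total = 27+4 = 31
m=2,p=3: total = 31+5 = 36
m=2,p=4: total = 36+6 = 42
m=3,p=1: total = 42+4 = 46
m=3,p=2: total = 46+5 = 51
m=3,p=3: total = 51+6 = 57
m=3,p=4: total = 57+7 = 64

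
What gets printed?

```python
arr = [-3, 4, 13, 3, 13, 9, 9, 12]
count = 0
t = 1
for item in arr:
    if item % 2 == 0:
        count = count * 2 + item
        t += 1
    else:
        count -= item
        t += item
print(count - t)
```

item=-3: not even, count = 0-(-3) = 3; t=-2
item=4: even, count = 3*2+4 = 10; t=-1
item=13: not even, count = 10-13 = -3; t=12
item=3: not even, count = (-3)-3 = -6; t=15
item=13: not even, count = (-6)-13 = -19; t=28
item=9: not even, count = (-19)-9 = -28; t=37
item=9: not even, count = (-28)-9 = -37; t=46
item=12: even, count = (-37)*2+12 = -62; t=47
count-t = (-62)-47 = -109

-109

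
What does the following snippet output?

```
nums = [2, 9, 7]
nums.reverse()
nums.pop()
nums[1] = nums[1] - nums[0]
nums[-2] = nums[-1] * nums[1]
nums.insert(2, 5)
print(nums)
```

reverse → [7, 9, 2]
pop() removes 2 → [7, 9]
nums[1] = nums[1]-nums[0] = 9-7 = 2 → [7, 2]
nums[-2] = nums[-1]*nums[1] = 2*2 = 4 → [4, 2]
insert 5 at 2 → [4, 2, 5]

[4, 2, 5]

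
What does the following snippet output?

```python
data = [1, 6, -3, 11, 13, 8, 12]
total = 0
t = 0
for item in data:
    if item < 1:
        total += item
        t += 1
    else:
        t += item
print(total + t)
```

49

item=1: not <1; t=1
item=6: not <1; t=7
item=-3: <1, total = 0+(-3) = -3; t=8
item=11: not <1; t=19
item=13: not <1; t=32
item=8: not <1; t=40
item=12: not <1; t=52
total+t = (-3)+52 = 49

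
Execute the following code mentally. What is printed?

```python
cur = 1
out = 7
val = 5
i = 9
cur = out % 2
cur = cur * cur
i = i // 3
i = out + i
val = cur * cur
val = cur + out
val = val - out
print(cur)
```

1

cur = 7%2 = 1
cur = 1*1 = 1
i = 9//3 = 3
i = 7+3 = 10
val = 1*1 = 1
val = 1+7 = 8
val = 8-7 = 1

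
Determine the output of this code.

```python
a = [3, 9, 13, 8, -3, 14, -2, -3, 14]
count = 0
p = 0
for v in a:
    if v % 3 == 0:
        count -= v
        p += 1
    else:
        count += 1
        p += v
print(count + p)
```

v=3: %3==0, count = 0-3 = -3; p=1
v=9: %3==0, count = (-3)-9 = -12; p=2
v=13: not %3==0, count = (-12)+1 = -11; p=15
v=8: not %3==0, count = (-11)+1 = -10; p=23
v=-3: %3==0, count = (-10)-(-3) = -7; p=24
v=14: not %3==0, count = (-7)+1 = -6; p=38
v=-2: not %3==0, count = (-6)+1 = -5; p=36
v=-3: %3==0, count = (-5)-(-3) = -2; p=37
v=14: not %3==0, count = (-2)+1 = -1; p=51
count+p = (-1)+51 = 50

50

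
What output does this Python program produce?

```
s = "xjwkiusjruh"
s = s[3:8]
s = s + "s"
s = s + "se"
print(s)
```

kiusjsse

slice [3:8] → 'kiusj'
+ 's' → 'kiusjs'
+ 'se' → 'kiusjsse'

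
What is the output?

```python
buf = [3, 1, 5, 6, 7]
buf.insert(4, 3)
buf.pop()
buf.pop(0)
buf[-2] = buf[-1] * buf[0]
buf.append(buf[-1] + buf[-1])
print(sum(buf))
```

18

insert 3 at 4 → [3, 1, 5, 6, 3, 7]
pop() removes 7 → [3, 1, 5, 6, 3]
pop(0) removes 3 → [1, 5, 6, 3]
buf[-2] = buf[-1]*buf[0] = 3*1 = 3 → [1, 5, 3, 3]
append buf[-1]+buf[-1] = 3+3 = 6 → [1, 5, 3, 3, 6]
sum = 18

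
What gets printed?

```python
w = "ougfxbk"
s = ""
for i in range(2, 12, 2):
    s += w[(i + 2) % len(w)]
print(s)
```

i=2: add w[4]='x' → 'x'
i=4: add w[6]='k' → 'xk'
i=6: add w[1]='u' → 'xku'
i=8: add w[3]='f' → 'xkuf'
i=10: add w[5]='b' → 'xkufb'

xkufb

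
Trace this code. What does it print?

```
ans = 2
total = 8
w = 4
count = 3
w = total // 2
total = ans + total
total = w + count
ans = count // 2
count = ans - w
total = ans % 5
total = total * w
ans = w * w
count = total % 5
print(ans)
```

w = 8//2 = 4
total = 2+8 = 10
total = 4+3 = 7
ans = 3//2 = 1
count = 1-4 = -3
total = 1%5 = 1
total = 1*4 = 4
ans = 4*4 = 16
count = 4%5 = 4

16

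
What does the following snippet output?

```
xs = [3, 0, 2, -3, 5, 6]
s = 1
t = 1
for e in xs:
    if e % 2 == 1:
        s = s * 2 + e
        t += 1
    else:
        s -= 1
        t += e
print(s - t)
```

e=3: odd, s = 1*2+3 = 5; t=2
e=0: not odd, s = 5-1 = 4; t=2
e=2: not odd, s = 4-1 = 3; t=4
e=-3: odd, s = 3*2+(-3) = 3; t=5
e=5: odd, s = 3*2+5 = 11; t=6
e=6: not odd, s = 11-1 = 10; t=12
s-t = 10-12 = -2

-2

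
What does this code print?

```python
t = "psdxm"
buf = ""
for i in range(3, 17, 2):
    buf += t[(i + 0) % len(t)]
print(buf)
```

xpdmsxp

i=3: add t[3]='x' → 'x'
i=5: add t[0]='p' → 'xp'
i=7: add t[2]='d' → 'xpd'
i=9: add t[4]='m' → 'xpdm'
i=11: add t[1]='s' → 'xpdms'
i=13: add t[3]='x' → 'xpdmsx'
i=15: add t[0]='p' → 'xpdmsxp'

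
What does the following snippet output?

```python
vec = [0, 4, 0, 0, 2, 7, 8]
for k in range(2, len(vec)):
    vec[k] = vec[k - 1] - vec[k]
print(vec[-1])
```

-13

k=2: vec[2] = 4-0 = 4 → [0, 4, 4, 0, 2, 7, 8]
k=3: vec[3] = 4-0 = 4 → [0, 4, 4, 4, 2, 7, 8]
k=4: vec[4] = 4-2 = 2 → [0, 4, 4, 4, 2, 7, 8]
k=5: vec[5] = 2-7 = -5 → [0, 4, 4, 4, 2, -5, 8]
k=6: vec[6] = (-5)-8 = -13 → [0, 4, 4, 4, 2, -5, -13]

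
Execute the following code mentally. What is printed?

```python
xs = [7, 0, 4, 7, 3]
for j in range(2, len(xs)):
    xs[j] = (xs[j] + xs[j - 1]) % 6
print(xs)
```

j=2: xs[2] = (4+0)%6 = 4 → [7, 0, 4, 7, 3]
j=3: xs[3] = (7+4)%6 = 5 → [7, 0, 4, 5, 3]
j=4: xs[4] = (3+5)%6 = 2 → [7, 0, 4, 5, 2]

[7, 0, 4, 5, 2]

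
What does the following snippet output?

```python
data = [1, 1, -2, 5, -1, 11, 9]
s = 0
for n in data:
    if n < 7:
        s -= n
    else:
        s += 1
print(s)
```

n=1: <7, s = 0-1 = -1
n=1: <7, s = (-1)-1 = -2
n=-2: <7, s = (-2)-(-2) = 0
n=5: <7, s = 0-5 = -5
n=-1: <7, s = (-5)-(-1) = -4
n=11: not <7, s = (-4)+1 = -3
n=9: not <7, s = (-3)+1 = -2

-2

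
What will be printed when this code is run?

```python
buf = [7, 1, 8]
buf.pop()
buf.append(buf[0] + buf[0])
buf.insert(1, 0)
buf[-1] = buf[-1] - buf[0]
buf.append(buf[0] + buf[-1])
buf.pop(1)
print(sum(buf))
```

pop() removes 8 → [7, 1]
append buf[0]+buf[0] = 7+7 = 14 → [7, 1, 14]
insert 0 at 1 → [7, 0, 1, 14]
buf[-1] = buf[-1]-buf[0] = 14-7 = 7 → [7, 0, 1, 7]
append buf[0]+buf[-1] = 7+7 = 14 → [7, 0, 1, 7, 14]
pop(1) removes 0 → [7, 1, 7, 14]
sum = 29

29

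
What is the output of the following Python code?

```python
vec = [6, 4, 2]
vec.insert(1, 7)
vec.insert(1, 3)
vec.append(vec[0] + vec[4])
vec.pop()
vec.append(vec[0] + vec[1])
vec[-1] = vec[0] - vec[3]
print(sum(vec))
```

24

insert 7 at 1 → [6, 7, 4, 2]
insert 3 at 1 → [6, 3, 7, 4, 2]
append vec[0]+vec[4] = 6+2 = 8 → [6, 3, 7, 4, 2, 8]
pop() removes 8 → [6, 3, 7, 4, 2]
append vec[0]+vec[1] = 6+3 = 9 → [6, 3, 7, 4, 2, 9]
vec[-1] = vec[0]-vec[3] = 6-4 = 2 → [6, 3, 7, 4, 2, 2]
sum = 24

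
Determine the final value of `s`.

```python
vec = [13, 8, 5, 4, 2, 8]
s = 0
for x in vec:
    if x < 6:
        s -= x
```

x=13: not <6
x=8: not <6
x=5: <6, s = 0-5 = -5
x=4: <6, s = (-5)-4 = -9
x=2: <6, s = (-9)-2 = -11
x=8: not <6

-11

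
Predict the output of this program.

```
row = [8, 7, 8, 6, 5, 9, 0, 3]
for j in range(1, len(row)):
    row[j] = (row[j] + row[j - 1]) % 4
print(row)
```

[8, 3, 3, 1, 2, 3, 3, 2]

j=1: row[1] = (7+8)%4 = 3 → [8, 3, 8, 6, 5, 9, 0, 3]
j=2: row[2] = (8+3)%4 = 3 → [8, 3, 3, 6, 5, 9, 0, 3]
j=3: row[3] = (6+3)%4 = 1 → [8, 3, 3, 1, 5, 9, 0, 3]
j=4: row[4] = (5+1)%4 = 2 → [8, 3, 3, 1, 2, 9, 0, 3]
j=5: row[5] = (9+2)%4 = 3 → [8, 3, 3, 1, 2, 3, 0, 3]
j=6: row[6] = (0+3)%4 = 3 → [8, 3, 3, 1, 2, 3, 3, 3]
j=7: row[7] = (3+3)%4 = 2 → [8, 3, 3, 1, 2, 3, 3, 2]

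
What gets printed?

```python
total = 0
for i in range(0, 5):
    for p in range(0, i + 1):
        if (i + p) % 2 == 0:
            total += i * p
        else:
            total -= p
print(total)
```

i=0,p=0: even sum, total = 0+0 = 0
i=1,p=0: odd sum, total = 0-0 = 0
i=1,p=1: even sum, total = 0+1 = 1
i=2,p=0: even sum, total = 1+0 = 1
i=2,p=1: odd sum, total = 1-1 = 0
i=2,p=2: even sum, total = 0+4 = 4
i=3,p=0: odd sum, total = 4-0 = 4
i=3,p=1: even sum, total = 4+3 = 7
i=3,p=2: odd sum, total = 7-2 = 5
i=3,p=3: even sum, total = 5+9 = 14
i=4,p=0: even sum, total = 14+0 = 14
i=4,p=1: odd sum, total = 14-1 = 13
i=4,p=2: even sum, total = 13+8 = 21
i=4,p=3: odd sum, total = 21-3 = 18
i=4,p=4: even sum, total = 18+16 = 34

34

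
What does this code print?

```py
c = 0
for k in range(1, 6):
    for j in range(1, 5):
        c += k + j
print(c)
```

110

k=1,j=1: c = 0+2 = 2
k=1,j=2: c = 2+3 = 5
k=1,j=3: c = 5+4 = 9
k=1,j=4: c = 9+5 = 14
k=2,j=1: c = 14+3 = 17
k=2,j=2: c = 17+4 = 21
k=2,j=3: c = 21+5 = 26
k=2,j=4: c = 26+6 = 32
k=3,j=1: c = 32+4 = 36
k=3,j=2: c = 36+5 = 41
k=3,j=3: c = 41+6 = 47
k=3,j=4: c = 47+7 = 54
k=4,j=1: c = 54+5 = 59
k=4,j=2: c = 59+6 = 65
k=4,j=3: c = 65+7 = 72
k=4,j=4: c = 72+8 = 80
k=5,j=1: c = 80+6 = 86
k=5,j=2: c = 86+7 = 93
k=5,j=3: c = 93+8 = 101
k=5,j=4: c = 101+9 = 110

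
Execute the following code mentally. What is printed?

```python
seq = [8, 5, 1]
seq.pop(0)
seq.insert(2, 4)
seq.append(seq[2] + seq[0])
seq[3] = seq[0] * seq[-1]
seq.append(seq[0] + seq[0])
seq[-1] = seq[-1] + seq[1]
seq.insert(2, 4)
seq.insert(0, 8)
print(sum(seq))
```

pop(0) removes 8 → [5, 1]
insert 4 at 2 → [5, 1, 4]
append seq[2]+seq[0] = 4+5 = 9 → [5, 1, 4, 9]
seq[3] = seq[0]*seq[-1] = 5*9 = 45 → [5, 1, 4, 45]
append seq[0]+seq[0] = 5+5 = 10 → [5, 1, 4, 45, 10]
seq[-1] = seq[-1]+seq[1] = 10+1 = 11 → [5, 1, 4, 45, 11]
insert 4 at 2 → [5, 1, 4, 4, 45, 11]
insert 8 at 0 → [8, 5, 1, 4, 4, 45, 11]
sum = 78

78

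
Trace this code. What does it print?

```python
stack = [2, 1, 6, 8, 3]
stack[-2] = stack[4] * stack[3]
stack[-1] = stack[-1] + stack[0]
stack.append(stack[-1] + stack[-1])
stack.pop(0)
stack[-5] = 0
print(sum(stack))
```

45

stack[-2] = stack[4]*stack[3] = 3*8 = 24 → [2, 1, 6, 24, 3]
stack[-1] = stack[-1]+stack[0] = 3+2 = 5 → [2, 1, 6, 24, 5]
append stack[-1]+stack[-1] = 5+5 = 10 → [2, 1, 6, 24, 5, 10]
pop(0) removes 2 → [1, 6, 24, 5, 10]
stack[-5] = 0 → [0, 6, 24, 5, 10]
sum = 45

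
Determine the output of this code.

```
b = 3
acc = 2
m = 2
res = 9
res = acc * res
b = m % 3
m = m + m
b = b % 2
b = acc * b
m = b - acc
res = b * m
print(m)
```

res = 2*9 = 18
b = 2%3 = 2
m = 2+2 = 4
b = 2%2 = 0
b = 2*0 = 0
m = 0-2 = -2
res = 0*(-2) = 0

-2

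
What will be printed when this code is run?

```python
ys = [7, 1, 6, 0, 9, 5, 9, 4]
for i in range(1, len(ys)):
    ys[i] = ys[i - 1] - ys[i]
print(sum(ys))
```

i=1: ys[1] = 7-1 = 6 → [7, 6, 6, 0, 9, 5, 9, 4]
i=2: ys[2] = 6-6 = 0 → [7, 6, 0, 0, 9, 5, 9, 4]
i=3: ys[3] = 0-0 = 0 → [7, 6, 0, 0, 9, 5, 9, 4]
i=4: ys[4] = 0-9 = -9 → [7, 6, 0, 0, -9, 5, 9, 4]
i=5: ys[5] = (-9)-5 = -14 → [7, 6, 0, 0, -9, -14, 9, 4]
i=6: ys[6] = (-14)-9 = -23 → [7, 6, 0, 0, -9, -14, -23, 4]
i=7: ys[7] = (-23)-4 = -27 → [7, 6, 0, 0, -9, -14, -23, -27]
sum = -60

-60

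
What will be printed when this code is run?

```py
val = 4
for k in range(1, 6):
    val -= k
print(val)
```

k=1: val = 4-1 = 3
k=2: val = 3-2 = 1
k=3: val = 1-3 = -2
k=4: val = (-2)-4 = -6
k=5: val = (-6)-5 = -11

-11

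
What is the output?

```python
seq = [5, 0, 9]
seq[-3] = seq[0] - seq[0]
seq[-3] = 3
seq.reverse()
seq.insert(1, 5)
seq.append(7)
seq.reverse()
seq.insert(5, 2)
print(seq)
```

seq[-3] = seq[0]-seq[0] = 5-5 = 0 → [0, 0, 9]
seq[-3] = 3 → [3, 0, 9]
reverse → [9, 0, 3]
insert 5 at 1 → [9, 5, 0, 3]
append 7 → [9, 5, 0, 3, 7]
reverse → [7, 3, 0, 5, 9]
insert 2 at 5 → [7, 3, 0, 5, 9, 2]

[7, 3, 0, 5, 9, 2]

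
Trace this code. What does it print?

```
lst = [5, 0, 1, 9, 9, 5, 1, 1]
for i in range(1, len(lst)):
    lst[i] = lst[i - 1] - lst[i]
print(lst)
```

[5, 5, 4, -5, -14, -19, -20, -21]

i=1: lst[1] = 5-0 = 5 → [5, 5, 1, 9, 9, 5, 1, 1]
i=2: lst[2] = 5-1 = 4 → [5, 5, 4, 9, 9, 5, 1, 1]
i=3: lst[3] = 4-9 = -5 → [5, 5, 4, -5, 9, 5, 1, 1]
i=4: lst[4] = (-5)-9 = -14 → [5, 5, 4, -5, -14, 5, 1, 1]
i=5: lst[5] = (-14)-5 = -19 → [5, 5, 4, -5, -14, -19, 1, 1]
i=6: lst[6] = (-19)-1 = -20 → [5, 5, 4, -5, -14, -19, -20, 1]
i=7: lst[7] = (-20)-1 = -21 → [5, 5, 4, -5, -14, -19, -20, -21]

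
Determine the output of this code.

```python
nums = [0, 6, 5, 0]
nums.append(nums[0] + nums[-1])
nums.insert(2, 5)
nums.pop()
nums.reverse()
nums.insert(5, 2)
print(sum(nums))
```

append nums[0]+nums[-1] = 0+0 = 0 → [0, 6, 5, 0, 0]
insert 5 at 2 → [0, 6, 5, 5, 0, 0]
pop() removes 0 → [0, 6, 5, 5, 0]
reverse → [0, 5, 5, 6, 0]
insert 2 at 5 → [0, 5, 5, 6, 0, 2]
sum = 18

18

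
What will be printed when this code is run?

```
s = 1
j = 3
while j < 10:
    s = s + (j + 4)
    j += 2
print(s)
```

j=3: s = 1+7 = 8
j=5: s = 8+9 = 17
j=7: s = 17+11 = 28
j=9: s = 28+13 = 41

41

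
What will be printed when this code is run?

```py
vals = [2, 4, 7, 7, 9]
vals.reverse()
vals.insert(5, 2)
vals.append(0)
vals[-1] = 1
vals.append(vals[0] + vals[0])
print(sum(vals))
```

50

reverse → [9, 7, 7, 4, 2]
insert 2 at 5 → [9, 7, 7, 4, 2, 2]
append 0 → [9, 7, 7, 4, 2, 2, 0]
vals[-1] = 1 → [9, 7, 7, 4, 2, 2, 1]
append vals[0]+vals[0] = 9+9 = 18 → [9, 7, 7, 4, 2, 2, 1, 18]
sum = 50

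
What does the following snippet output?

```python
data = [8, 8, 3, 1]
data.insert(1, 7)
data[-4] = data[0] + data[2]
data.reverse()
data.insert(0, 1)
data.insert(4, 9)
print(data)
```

[1, 1, 3, 8, 9, 16, 8]

insert 7 at 1 → [8, 7, 8, 3, 1]
data[-4] = data[0]+data[2] = 8+8 = 16 → [8, 16, 8, 3, 1]
reverse → [1, 3, 8, 16, 8]
insert 1 at 0 → [1, 1, 3, 8, 16, 8]
insert 9 at 4 → [1, 1, 3, 8, 9, 16, 8]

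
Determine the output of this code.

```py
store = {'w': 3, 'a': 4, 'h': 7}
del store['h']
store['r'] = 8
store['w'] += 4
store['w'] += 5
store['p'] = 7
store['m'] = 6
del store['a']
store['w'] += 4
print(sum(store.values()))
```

del 'h' → {'w': 3, 'a': 4}
store['r'] = 8 → {'w': 3, 'a': 4, 'r': 8}
store['w'] = 3+4 = 7 → {'w': 7, 'a': 4, 'r': 8}
store['w'] = 7+5 = 12 → {'w': 12, 'a': 4, 'r': 8}
store['p'] = 7 → {'w': 12, 'a': 4, 'r': 8, 'p': 7}
store['m'] = 6 → {'w': 12, 'a': 4, 'r': 8, 'p': 7, 'm': 6}
del 'a' → {'w': 12, 'r': 8, 'p': 7, 'm': 6}
store['w'] = 12+4 = 16 → {'w': 16, 'r': 8, 'p': 7, 'm': 6}
sum of values = 37

37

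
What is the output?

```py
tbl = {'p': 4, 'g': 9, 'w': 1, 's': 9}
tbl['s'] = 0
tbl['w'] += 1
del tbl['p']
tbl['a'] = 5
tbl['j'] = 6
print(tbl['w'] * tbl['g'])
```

tbl['s'] = 0 → {'p': 4, 'g': 9, 'w': 1, 's': 0}
tbl['w'] = 1+1 = 2 → {'p': 4, 'g': 9, 'w': 2, 's': 0}
del 'p' → {'g': 9, 'w': 2, 's': 0}
tbl['a'] = 5 → {'g': 9, 'w': 2, 's': 0, 'a': 5}
tbl['j'] = 6 → {'g': 9, 'w': 2, 's': 0, 'a': 5, 'j': 6}
tbl['w']*tbl['g'] = 2*9 = 18

18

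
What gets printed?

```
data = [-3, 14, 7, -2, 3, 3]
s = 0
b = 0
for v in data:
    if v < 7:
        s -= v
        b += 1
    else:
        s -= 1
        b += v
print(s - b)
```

v=-3: <7, s = 0-(-3) = 3; b=1
v=14: not <7, s = 3-1 = 2; b=15
v=7: not <7, s = 2-1 = 1; b=22
v=-2: <7, s = 1-(-2) = 3; b=23
v=3: <7, s = 3-3 = 0; b=24
v=3: <7, s = 0-3 = -3; b=25
s-b = (-3)-25 = -28

-28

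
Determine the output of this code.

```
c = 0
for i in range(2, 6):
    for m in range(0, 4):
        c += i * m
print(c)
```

i=2,m=0: c = 0+0 = 0
i=2,m=1: c = 0+2 = 2
i=2,m=2: c = 2+4 = 6
i=2,m=3: c = 6+6 = 12
i=3,m=0: c = 12+0 = 12
i=3,m=1: c = 12+3 = 15
i=3,m=2: c = 15+6 = 21
i=3,m=3: c = 21+9 = 30
i=4,m=0: c = 30+0 = 30
i=4,m=1: c = 30+4 = 34
i=4,m=2: c = 34+8 = 42
i=4,m=3: c = 42+12 = 54
i=5,m=0: c = 54+0 = 54
i=5,m=1: c = 54+5 = 59
i=5,m=2: c = 59+10 = 69
i=5,m=3: c = 69+15 = 84

84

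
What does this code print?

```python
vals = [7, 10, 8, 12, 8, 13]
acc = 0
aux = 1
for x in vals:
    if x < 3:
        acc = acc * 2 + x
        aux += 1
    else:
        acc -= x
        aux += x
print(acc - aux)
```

x=7: not <3, acc = 0-7 = -7; aux=8
x=10: not <3, acc = (-7)-10 = -17; aux=18
x=8: not <3, acc = (-17)-8 = -25; aux=26
x=12: not <3, acc = (-25)-12 = -37; aux=38
x=8: not <3, acc = (-37)-8 = -45; aux=46
x=13: not <3, acc = (-45)-13 = -58; aux=59
acc-aux = (-58)-59 = -117

-117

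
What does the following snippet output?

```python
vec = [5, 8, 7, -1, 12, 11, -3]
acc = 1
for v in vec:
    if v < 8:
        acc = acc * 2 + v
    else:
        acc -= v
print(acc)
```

v=5: <8, acc = 1*2+5 = 7
v=8: not <8, acc = 7-8 = -1
v=7: <8, acc = (-1)*2+7 = 5
v=-1: <8, acc = 5*2+(-1) = 9
v=12: not <8, acc = 9-12 = -3
v=11: not <8, acc = (-3)-11 = -14
v=-3: <8, acc = (-14)*2+(-3) = -31

-31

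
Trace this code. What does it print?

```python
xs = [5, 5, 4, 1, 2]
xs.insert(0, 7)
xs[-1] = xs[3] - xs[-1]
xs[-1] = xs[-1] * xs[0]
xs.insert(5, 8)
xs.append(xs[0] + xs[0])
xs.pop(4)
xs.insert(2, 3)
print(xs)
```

[7, 5, 3, 5, 4, 8, 14, 14]

insert 7 at 0 → [7, 5, 5, 4, 1, 2]
xs[-1] = xs[3]-xs[-1] = 4-2 = 2 → [7, 5, 5, 4, 1, 2]
xs[-1] = xs[-1]*xs[0] = 2*7 = 14 → [7, 5, 5, 4, 1, 14]
insert 8 at 5 → [7, 5, 5, 4, 1, 8, 14]
append xs[0]+xs[0] = 7+7 = 14 → [7, 5, 5, 4, 1, 8, 14, 14]
pop(4) removes 1 → [7, 5, 5, 4, 8, 14, 14]
insert 3 at 2 → [7, 5, 3, 5, 4, 8, 14, 14]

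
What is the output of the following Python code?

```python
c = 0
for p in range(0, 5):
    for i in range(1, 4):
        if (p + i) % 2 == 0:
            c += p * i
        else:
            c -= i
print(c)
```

12

p=0,i=1: odd sum, c = 0-1 = -1
p=0,i=2: even sum, c = (-1)+0 = -1
p=0,i=3: odd sum, c = (-1)-3 = -4
p=1,i=1: even sum, c = (-4)+1 = -3
p=1,i=2: odd sum, c = (-3)-2 = -5
p=1,i=3: even sum, c = (-5)+3 = -2
p=2,i=1: odd sum, c = (-2)-1 = -3
p=2,i=2: even sum, c = (-3)+4 = 1
p=2,i=3: odd sum, c = 1-3 = -2
p=3,i=1: even sum, c = (-2)+3 = 1
p=3,i=2: odd sum, c = 1-2 = -1
p=3,i=3: even sum, c = (-1)+9 = 8
p=4,i=1: odd sum, c = 8-1 = 7
p=4,i=2: even sum, c = 7+8 = 15
p=4,i=3: odd sum, c = 15-3 = 12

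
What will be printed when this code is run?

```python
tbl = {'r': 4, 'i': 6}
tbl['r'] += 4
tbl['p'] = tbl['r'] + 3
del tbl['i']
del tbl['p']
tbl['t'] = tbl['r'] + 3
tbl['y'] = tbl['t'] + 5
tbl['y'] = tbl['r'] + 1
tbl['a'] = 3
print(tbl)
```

tbl['r'] = 4+4 = 8 → {'r': 8, 'i': 6}
tbl['p'] = tbl['r']+3 = 11 → {'r': 8, 'i': 6, 'p': 11}
del 'i' → {'r': 8, 'p': 11}
del 'p' → {'r': 8}
tbl['t'] = tbl['r']+3 = 11 → {'r': 8, 't': 11}
tbl['y'] = tbl['t']+5 = 16 → {'r': 8, 't': 11, 'y': 16}
tbl['y'] = tbl['r']+1 = 9 → {'r': 8, 't': 11, 'y': 9}
tbl['a'] = 3 → {'r': 8, 't': 11, 'y': 9, 'a': 3}

{'r': 8, 't': 11, 'y': 9, 'a': 3}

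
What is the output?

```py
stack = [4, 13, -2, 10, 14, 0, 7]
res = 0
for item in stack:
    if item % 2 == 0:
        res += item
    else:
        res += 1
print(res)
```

item=4: even, res = 0+4 = 4
item=13: not even, res = 4+1 = 5
item=-2: even, res = 5+(-2) = 3
item=10: even, res = 3+10 = 13
item=14: even, res = 13+14 = 27
item=0: even, res = 27+0 = 27
item=7: not even, res = 27+1 = 28

28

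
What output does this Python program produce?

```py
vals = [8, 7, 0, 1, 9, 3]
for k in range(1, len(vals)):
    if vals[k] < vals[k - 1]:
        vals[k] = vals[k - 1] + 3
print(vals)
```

[8, 11, 14, 17, 20, 23]

k=1: 7<8, vals[1] = 8+3 = 11 → [8, 11, 0, 1, 9, 3]
k=2: 0<11, vals[2] = 11+3 = 14 → [8, 11, 14, 1, 9, 3]
k=3: 1<14, vals[3] = 14+3 = 17 → [8, 11, 14, 17, 9, 3]
k=4: 9<17, vals[4] = 17+3 = 20 → [8, 11, 14, 17, 20, 3]
k=5: 3<20, vals[5] = 20+3 = 23 → [8, 11, 14, 17, 20, 23]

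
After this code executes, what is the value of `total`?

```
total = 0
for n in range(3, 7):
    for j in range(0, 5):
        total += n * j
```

180

n=3,j=0: total = 0+0 = 0
n=3,j=1: total = 0+3 = 3
n=3,j=2: total = 3+6 = 9
n=3,j=3: total = 9+9 = 18
n=3,j=4: total = 18+12 = 30
n=4,j=0: total = 30+0 = 30
n=4,j=1: total = 30+4 = 34
n=4,j=2: total = 34+8 = 42
n=4,j=3: total = 42+12 = 54
n=4,j=4: total = 54+16 = 70
n=5,j=0: total = 70+0 = 70
n=5,j=1: total = 70+5 = 75
n=5,j=2: total = 75+10 = 85
n=5,j=3: total = 85+15 = 100
n=5,j=4: total = 100+20 = 120
n=6,j=0: total = 120+0 = 120
n=6,j=1: total = 120+6 = 126
n=6,j=2: total = 126+12 = 138
n=6,j=3: total = 138+18 = 156
n=6,j=4: total = 156+24 = 180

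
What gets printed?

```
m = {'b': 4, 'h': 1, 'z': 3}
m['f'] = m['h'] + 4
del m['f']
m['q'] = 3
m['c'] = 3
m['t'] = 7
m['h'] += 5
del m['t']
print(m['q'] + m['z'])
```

6

m['f'] = m['h']+4 = 5 → {'b': 4, 'h': 1, 'z': 3, 'f': 5}
del 'f' → {'b': 4, 'h': 1, 'z': 3}
m['q'] = 3 → {'b': 4, 'h': 1, 'z': 3, 'q': 3}
m['c'] = 3 → {'b': 4, 'h': 1, 'z': 3, 'q': 3, 'c': 3}
m['t'] = 7 → {'b': 4, 'h': 1, 'z': 3, 'q': 3, 'c': 3, 't': 7}
m['h'] = 1+5 = 6 → {'b': 4, 'h': 6, 'z': 3, 'q': 3, 'c': 3, 't': 7}
del 't' → {'b': 4, 'h': 6, 'z': 3, 'q': 3, 'c': 3}
m['q']+m['z'] = 3+3 = 6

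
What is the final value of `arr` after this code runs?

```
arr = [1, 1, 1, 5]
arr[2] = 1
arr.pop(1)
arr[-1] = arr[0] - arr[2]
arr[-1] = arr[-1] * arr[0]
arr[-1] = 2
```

arr[2] = 1 → [1, 1, 1, 5]
pop(1) removes 1 → [1, 1, 5]
arr[-1] = arr[0]-arr[2] = 1-5 = -4 → [1, 1, -4]
arr[-1] = arr[-1]*arr[0] = (-4)*1 = -4 → [1, 1, -4]
arr[-1] = 2 → [1, 1, 2]

[1, 1, 2]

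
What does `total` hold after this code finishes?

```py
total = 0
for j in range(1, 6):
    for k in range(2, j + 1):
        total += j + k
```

j=2,k=2: total = 0+4 = 4
j=3,k=2: total = 4+5 = 9
j=3,k=3: total = 9+6 = 15
j=4,k=2: total = 15+6 = 21
j=4,k=3: total = 21+7 = 28
j=4,k=4: total = 28+8 = 36
j=5,k=2: total = 36+7 = 43
j=5,k=3: total = 43+8 = 51
j=5,k=4: total = 51+9 = 60
j=5,k=5: total = 60+10 = 70

70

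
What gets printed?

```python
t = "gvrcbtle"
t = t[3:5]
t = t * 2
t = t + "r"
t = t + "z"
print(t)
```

cbcbrz

slice [3:5] → 'cb'
repeat ×2 → 'cbcb'
+ 'r' → 'cbcbr'
+ 'z' → 'cbcbrz'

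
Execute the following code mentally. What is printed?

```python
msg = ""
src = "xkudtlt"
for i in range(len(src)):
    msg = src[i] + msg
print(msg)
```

i=0: prepend 'x' → 'x'
i=1: prepend 'k' → 'kx'
i=2: prepend 'u' → 'ukx'
i=3: prepend 'd' → 'dukx'
i=4: prepend 't' → 'tdukx'
i=5: prepend 'l' → 'ltdukx'
i=6: prepend 't' → 'tltdukx'

tltdukx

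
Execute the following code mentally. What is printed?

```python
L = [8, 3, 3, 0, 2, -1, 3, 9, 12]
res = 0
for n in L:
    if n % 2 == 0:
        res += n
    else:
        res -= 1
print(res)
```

17

n=8: even, res = 0+8 = 8
n=3: not even, res = 8-1 = 7
n=3: not even, res = 7-1 = 6
n=0: even, res = 6+0 = 6
n=2: even, res = 6+2 = 8
n=-1: not even, res = 8-1 = 7
n=3: not even, res = 7-1 = 6
n=9: not even, res = 6-1 = 5
n=12: even, res = 5+12 = 17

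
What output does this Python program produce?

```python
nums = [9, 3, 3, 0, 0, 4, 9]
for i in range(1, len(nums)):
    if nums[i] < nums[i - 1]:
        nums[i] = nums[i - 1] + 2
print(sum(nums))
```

i=1: 3<9, nums[1] = 9+2 = 11 → [9, 11, 3, 0, 0, 4, 9]
i=2: 3<11, nums[2] = 11+2 = 13 → [9, 11, 13, 0, 0, 4, 9]
i=3: 0<13, nums[3] = 13+2 = 15 → [9, 11, 13, 15, 0, 4, 9]
i=4: 0<15, nums[4] = 15+2 = 17 → [9, 11, 13, 15, 17, 4, 9]
i=5: 4<17, nums[5] = 17+2 = 19 → [9, 11, 13, 15, 17, 19, 9]
i=6: 9<19, nums[6] = 19+2 = 21 → [9, 11, 13, 15, 17, 19, 21]
sum = 105

105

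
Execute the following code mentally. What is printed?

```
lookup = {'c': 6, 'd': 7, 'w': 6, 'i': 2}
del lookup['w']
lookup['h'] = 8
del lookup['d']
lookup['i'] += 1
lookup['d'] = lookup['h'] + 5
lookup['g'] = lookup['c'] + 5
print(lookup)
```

{'c': 6, 'i': 3, 'h': 8, 'd': 13, 'g': 11}

del 'w' → {'c': 6, 'd': 7, 'i': 2}
lookup['h'] = 8 → {'c': 6, 'd': 7, 'i': 2, 'h': 8}
del 'd' → {'c': 6, 'i': 2, 'h': 8}
lookup['i'] = 2+1 = 3 → {'c': 6, 'i': 3, 'h': 8}
lookup['d'] = lookup['h']+5 = 13 → {'c': 6, 'i': 3, 'h': 8, 'd': 13}
lookup['g'] = lookup['c']+5 = 11 → {'c': 6, 'i': 3, 'h': 8, 'd': 13, 'g': 11}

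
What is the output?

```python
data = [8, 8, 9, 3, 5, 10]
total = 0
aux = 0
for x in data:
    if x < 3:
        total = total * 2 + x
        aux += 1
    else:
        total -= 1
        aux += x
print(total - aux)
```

-49

x=8: not <3, total = 0-1 = -1; aux=8
x=8: not <3, total = (-1)-1 = -2; aux=16
x=9: not <3, total = (-2)-1 = -3; aux=25
x=3: not <3, total = (-3)-1 = -4; aux=28
x=5: not <3, total = (-4)-1 = -5; aux=33
x=10: not <3, total = (-5)-1 = -6; aux=43
total-aux = (-6)-43 = -49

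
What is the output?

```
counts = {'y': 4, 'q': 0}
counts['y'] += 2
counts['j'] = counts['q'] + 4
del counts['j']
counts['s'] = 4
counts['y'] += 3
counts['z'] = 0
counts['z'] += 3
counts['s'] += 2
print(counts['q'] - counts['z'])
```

counts['y'] = 4+2 = 6 → {'y': 6, 'q': 0}
counts['j'] = counts['q']+4 = 4 → {'y': 6, 'q': 0, 'j': 4}
del 'j' → {'y': 6, 'q': 0}
counts['s'] = 4 → {'y': 6, 'q': 0, 's': 4}
counts['y'] = 6+3 = 9 → {'y': 9, 'q': 0, 's': 4}
counts['z'] = 0 → {'y': 9, 'q': 0, 's': 4, 'z': 0}
counts['z'] = 0+3 = 3 → {'y': 9, 'q': 0, 's': 4, 'z': 3}
counts['s'] = 4+2 = 6 → {'y': 9, 'q': 0, 's': 6, 'z': 3}
counts['q']-counts['z'] = 0-3 = -3

-3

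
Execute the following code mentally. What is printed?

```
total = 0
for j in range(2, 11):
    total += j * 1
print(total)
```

j=2: total = 0+2*1 = 2
j=3: total = 2+3*1 = 5
j=4: total = 5+4*1 = 9
j=5: total = 9+5*1 = 14
j=6: total = 14+6*1 = 20
j=7: total = 20+7*1 = 27
j=8: total = 27+8*1 = 35
j=9: total = 35+9*1 = 44
j=10: total = 44+10*1 = 54

54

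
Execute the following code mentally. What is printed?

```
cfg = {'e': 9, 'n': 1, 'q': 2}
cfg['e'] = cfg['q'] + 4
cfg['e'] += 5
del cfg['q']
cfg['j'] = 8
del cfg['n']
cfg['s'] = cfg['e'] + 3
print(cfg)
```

{'e': 11, 'j': 8, 's': 14}

cfg['e'] = cfg['q']+4 = 6 → {'e': 6, 'n': 1, 'q': 2}
cfg['e'] = 6+5 = 11 → {'e': 11, 'n': 1, 'q': 2}
del 'q' → {'e': 11, 'n': 1}
cfg['j'] = 8 → {'e': 11, 'n': 1, 'j': 8}
del 'n' → {'e': 11, 'j': 8}
cfg['s'] = cfg['e']+3 = 14 → {'e': 11, 'j': 8, 's': 14}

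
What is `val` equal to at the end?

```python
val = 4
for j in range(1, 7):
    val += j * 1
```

25

j=1: val = 4+1*1 = 5
j=2: val = 5+2*1 = 7
j=3: val = 7+3*1 = 10
j=4: val = 10+4*1 = 14
j=5: val = 14+5*1 = 19
j=6: val = 19+6*1 = 25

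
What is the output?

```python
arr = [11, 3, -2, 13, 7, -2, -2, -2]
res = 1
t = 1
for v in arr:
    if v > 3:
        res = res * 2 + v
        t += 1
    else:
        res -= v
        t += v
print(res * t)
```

-87

v=11: >3, res = 1*2+11 = 13; t=2
v=3: not >3, res = 13-3 = 10; t=5
v=-2: not >3, res = 10-(-2) = 12; t=3
v=13: >3, res = 12*2+13 = 37; t=4
v=7: >3, res = 37*2+7 = 81; t=5
v=-2: not >3, res = 81-(-2) = 83; t=3
v=-2: not >3, res = 83-(-2) = 85; t=1
v=-2: not >3, res = 85-(-2) = 87; t=-1
res*t = 87*(-1) = -87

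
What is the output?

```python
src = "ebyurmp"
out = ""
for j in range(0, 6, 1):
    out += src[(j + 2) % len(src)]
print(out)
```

yurmpe

j=0: add src[2]='y' → 'y'
j=1: add src[3]='u' → 'yu'
j=2: add src[4]='r' → 'yur'
j=3: add src[5]='m' → 'yurm'
j=4: add src[6]='p' → 'yurmp'
j=5: add src[0]='e' → 'yurmpe'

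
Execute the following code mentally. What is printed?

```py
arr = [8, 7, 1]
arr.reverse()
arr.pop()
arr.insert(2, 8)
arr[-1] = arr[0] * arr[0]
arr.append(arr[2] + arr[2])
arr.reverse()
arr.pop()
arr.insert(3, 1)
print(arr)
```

reverse → [1, 7, 8]
pop() removes 8 → [1, 7]
insert 8 at 2 → [1, 7, 8]
arr[-1] = arr[0]*arr[0] = 1*1 = 1 → [1, 7, 1]
append arr[2]+arr[2] = 1+1 = 2 → [1, 7, 1, 2]
reverse → [2, 1, 7, 1]
pop() removes 1 → [2, 1, 7]
insert 1 at 3 → [2, 1, 7, 1]

[2, 1, 7, 1]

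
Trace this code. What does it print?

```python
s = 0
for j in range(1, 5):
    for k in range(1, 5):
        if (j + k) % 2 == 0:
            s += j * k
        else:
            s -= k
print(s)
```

j=1,k=1: even sum, s = 0+1 = 1
j=1,k=2: odd sum, s = 1-2 = -1
j=1,k=3: even sum, s = (-1)+3 = 2
j=1,k=4: odd sum, s = 2-4 = -2
j=2,k=1: odd sum, s = (-2)-1 = -3
j=2,k=2: even sum, s = (-3)+4 = 1
j=2,k=3: odd sum, s = 1-3 = -2
j=2,k=4: even sum, s = (-2)+8 = 6
j=3,k=1: even sum, s = 6+3 = 9
j=3,k=2: odd sum, s = 9-2 = 7
j=3,k=3: even sum, s = 7+9 = 16
j=3,k=4: odd sum, s = 16-4 = 12
j=4,k=1: odd sum, s = 12-1 = 11
j=4,k=2: even sum, s = 11+8 = 19
j=4,k=3: odd sum, s = 19-3 = 16
j=4,k=4: even sum, s = 16+16 = 32

32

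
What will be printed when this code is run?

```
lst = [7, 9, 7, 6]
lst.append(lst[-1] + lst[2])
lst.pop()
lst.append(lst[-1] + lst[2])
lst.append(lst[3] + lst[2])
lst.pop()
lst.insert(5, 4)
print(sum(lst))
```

append lst[-1]+lst[2] = 6+7 = 13 → [7, 9, 7, 6, 13]
pop() removes 13 → [7, 9, 7, 6]
append lst[-1]+lst[2] = 6+7 = 13 → [7, 9, 7, 6, 13]
append lst[3]+lst[2] = 6+7 = 13 → [7, 9, 7, 6, 13, 13]
pop() removes 13 → [7, 9, 7, 6, 13]
insert 4 at 5 → [7, 9, 7, 6, 13, 4]
sum = 46

46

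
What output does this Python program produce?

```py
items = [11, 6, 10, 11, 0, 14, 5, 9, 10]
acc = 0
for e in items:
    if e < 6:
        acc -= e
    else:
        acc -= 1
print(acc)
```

e=11: not <6, acc = 0-1 = -1
e=6: not <6, acc = (-1)-1 = -2
e=10: not <6, acc = (-2)-1 = -3
e=11: not <6, acc = (-3)-1 = -4
e=0: <6, acc = (-4)-0 = -4
e=14: not <6, acc = (-4)-1 = -5
e=5: <6, acc = (-5)-5 = -10
e=9: not <6, acc = (-10)-1 = -11
e=10: not <6, acc = (-11)-1 = -12

-12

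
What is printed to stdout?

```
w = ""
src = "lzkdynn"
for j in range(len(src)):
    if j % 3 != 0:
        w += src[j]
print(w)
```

j=0: skip
j=1: add 'z' → 'z'
j=2: add 'k' → 'zk'
j=3: skip
j=4: add 'y' → 'zky'
j=5: add 'n' → 'zkyn'
j=6: skip

zkyn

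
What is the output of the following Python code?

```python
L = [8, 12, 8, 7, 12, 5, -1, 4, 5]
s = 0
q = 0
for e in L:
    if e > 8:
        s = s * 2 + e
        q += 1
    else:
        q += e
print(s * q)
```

e=8: not >8; q=8
e=12: >8, s = 0*2+12 = 12; q=9
e=8: not >8; q=17
e=7: not >8; q=24
e=12: >8, s = 12*2+12 = 36; q=25
e=5: not >8; q=30
e=-1: not >8; q=29
e=4: not >8; q=33
e=5: not >8; q=38
s*q = 36*38 = 1368

1368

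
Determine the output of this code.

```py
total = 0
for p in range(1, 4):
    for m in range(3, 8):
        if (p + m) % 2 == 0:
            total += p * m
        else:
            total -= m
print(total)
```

p=1,m=3: even sum, total = 0+3 = 3
p=1,m=4: odd sum, total = 3-4 = -1
p=1,m=5: even sum, total = (-1)+5 = 4
p=1,m=6: odd sum, total = 4-6 = -2
p=1,m=7: even sum, total = (-2)+7 = 5
p=2,m=3: odd sum, total = 5-3 = 2
p=2,m=4: even sum, total = 2+8 = 10
p=2,m=5: odd sum, total = 10-5 = 5
p=2,m=6: even sum, total = 5+12 = 17
p=2,m=7: odd sum, total = 17-7 = 10
p=3,m=3: even sum, total = 10+9 = 19
p=3,m=4: odd sum, total = 19-4 = 15
p=3,m=5: even sum, total = 15+15 = 30
p=3,m=6: odd sum, total = 30-6 = 24
p=3,m=7: even sum, total = 24+21 = 45

45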